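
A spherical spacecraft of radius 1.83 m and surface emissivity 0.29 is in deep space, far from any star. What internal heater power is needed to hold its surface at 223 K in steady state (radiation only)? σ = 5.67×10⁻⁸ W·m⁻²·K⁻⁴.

P = εσ·4πr²·T⁴.
4πr² = 42.08 m²; T⁴ = 2.473×10⁹ K⁴.
P = 0.29·5.67×10⁻⁸·42.08·2.473×10⁹.

P ≈ 1710 W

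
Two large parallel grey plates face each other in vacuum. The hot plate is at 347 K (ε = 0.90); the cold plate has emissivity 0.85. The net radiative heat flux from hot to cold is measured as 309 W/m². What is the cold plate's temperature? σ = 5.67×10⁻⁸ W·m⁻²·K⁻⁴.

q = σ(T₁⁴ − T₂⁴)/(1/ε₁ + 1/ε₂ − 1); denominator = 1.288.
T₂⁴ = T₁⁴ − q·(1/ε₁+1/ε₂−1)/σ = 1.450×10¹⁰ − 309·1.288/5.67×10⁻⁸
    = 7.481×10⁹ K⁴.

T₂ ≈ 294 K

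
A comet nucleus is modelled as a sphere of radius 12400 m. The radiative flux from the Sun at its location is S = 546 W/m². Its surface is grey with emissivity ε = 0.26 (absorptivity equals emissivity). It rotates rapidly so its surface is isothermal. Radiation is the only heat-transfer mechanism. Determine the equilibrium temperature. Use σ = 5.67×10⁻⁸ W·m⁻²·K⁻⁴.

T ≈ 222 K

At equilibrium, absorbed power = emitted power.
Absorbing cross-section = πr² = 4.831×10⁸ m²; emitting surface = 4πr² = 1.932×10⁹ m² (ratio 4).
εS·A_cross = εσ·A_surf·T⁴  ⇒  T⁴ = S/(4σ)   (ε cancels).
T⁴ = 546/(4·5.67×10⁻⁸) = 2.407×10⁹ K⁴.
T = (2.407×10⁹)^(1/4).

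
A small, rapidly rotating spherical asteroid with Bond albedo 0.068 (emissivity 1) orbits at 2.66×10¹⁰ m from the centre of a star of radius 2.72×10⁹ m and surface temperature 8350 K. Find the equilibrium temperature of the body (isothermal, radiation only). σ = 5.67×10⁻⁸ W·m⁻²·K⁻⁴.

T ≈ 1860 K

The star's surface emits σT_*⁴; at distance d the flux is S = σT_*⁴(R_*/d)².
S = 5.67×10⁻⁸·(8350)⁴·(2.72×10⁹/2.66×10¹⁰)² = 2.882×10⁶ W/m².
For an isothermal sphere T⁴ = (1−a)S/(4σ) = 1.184×10¹³ K⁴.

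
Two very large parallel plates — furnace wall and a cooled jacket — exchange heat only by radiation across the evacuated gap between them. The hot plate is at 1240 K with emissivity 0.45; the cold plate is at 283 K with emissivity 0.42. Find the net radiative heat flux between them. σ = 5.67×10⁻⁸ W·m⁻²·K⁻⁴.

q ≈ 37100 W/m²

For two infinite grey parallel plates, q = σ(T₁⁴ − T₂⁴)/(1/ε₁ + 1/ε₂ − 1).
T₁⁴ − T₂⁴ = 2.364×10¹² − 6.414×10⁹ = 2.358×10¹² K⁴.
1/ε₁ + 1/ε₂ − 1 = 2.222 + 2.381 − 1 = 3.603.
q = 5.67×10⁻⁸ × 2.358×10¹² / 3.603.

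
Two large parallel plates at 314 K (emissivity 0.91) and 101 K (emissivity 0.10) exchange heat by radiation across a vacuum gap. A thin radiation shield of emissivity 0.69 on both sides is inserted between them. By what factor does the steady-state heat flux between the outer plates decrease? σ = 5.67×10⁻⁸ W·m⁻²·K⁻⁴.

Without shield: q₀ = σΔ(T⁴)/(1/ε₁+1/ε₂−1) with denominator 10.10.
With shield the two gaps are in series; the resistances add: (1/ε₁+1/ε_s−1)+(1/ε_s+1/ε₂−1) = 1.548+10.45 = 12.00.
Heat-flux ratio q₀/q = 12.00/10.10.

factor ≈ 1.19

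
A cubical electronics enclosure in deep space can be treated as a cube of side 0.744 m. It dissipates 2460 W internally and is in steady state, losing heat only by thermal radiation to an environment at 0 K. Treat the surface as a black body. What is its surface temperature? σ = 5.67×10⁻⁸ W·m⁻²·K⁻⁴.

Steady state: internal power = radiated power, P = εσA T⁴.
Radiating area A = 6L² = 3.321 m².
T⁴ = P/(εσA) = 2460/(1.0·5.67×10⁻⁸·3.321) = 1.306×10¹⁰ K⁴.
T = (1.306×10¹⁰)^(1/4).

T ≈ 338 K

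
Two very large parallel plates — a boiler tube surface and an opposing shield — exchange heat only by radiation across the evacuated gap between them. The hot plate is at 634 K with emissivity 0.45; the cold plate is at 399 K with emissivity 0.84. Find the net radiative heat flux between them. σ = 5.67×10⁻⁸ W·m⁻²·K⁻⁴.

q ≈ 3200 W/m²

For two infinite grey parallel plates, q = σ(T₁⁴ − T₂⁴)/(1/ε₁ + 1/ε₂ − 1).
T₁⁴ − T₂⁴ = 1.616×10¹¹ − 2.534×10¹⁰ = 1.362×10¹¹ K⁴.
1/ε₁ + 1/ε₂ − 1 = 2.222 + 1.190 − 1 = 2.413.
q = 5.67×10⁻⁸ × 1.362×10¹¹ / 2.413.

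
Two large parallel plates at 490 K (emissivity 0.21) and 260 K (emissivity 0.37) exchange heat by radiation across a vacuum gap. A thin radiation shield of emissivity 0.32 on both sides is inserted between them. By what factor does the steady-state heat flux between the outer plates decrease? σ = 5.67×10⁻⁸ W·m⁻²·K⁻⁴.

Without shield: q₀ = σΔ(T⁴)/(1/ε₁+1/ε₂−1) with denominator 6.465.
With shield the two gaps are in series; the resistances add: (1/ε₁+1/ε_s−1)+(1/ε_s+1/ε₂−1) = 6.887+4.828 = 11.71.
Heat-flux ratio q₀/q = 11.71/6.465.

factor ≈ 1.81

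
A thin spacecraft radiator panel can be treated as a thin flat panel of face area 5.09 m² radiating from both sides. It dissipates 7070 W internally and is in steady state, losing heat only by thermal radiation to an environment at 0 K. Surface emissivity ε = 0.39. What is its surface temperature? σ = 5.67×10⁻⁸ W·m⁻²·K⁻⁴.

T ≈ 421 K

Steady state: internal power = radiated power, P = εσA T⁴.
Radiating area A = 2·5.09 = 10.18 m².
T⁴ = P/(εσA) = 7070/(0.39·5.67×10⁻⁸·10.18) = 3.141×10¹⁰ K⁴.
T = (3.141×10¹⁰)^(1/4).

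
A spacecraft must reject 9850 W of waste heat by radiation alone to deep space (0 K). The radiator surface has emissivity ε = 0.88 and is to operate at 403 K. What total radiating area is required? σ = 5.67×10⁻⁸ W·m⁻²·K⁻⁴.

P = εσA T⁴ ⇒ A = P/(εσT⁴).
T⁴ = 2.638×10¹⁰ K⁴.
A = 9850/(0.88 × 5.67×10⁻⁸ × 2.638×10¹⁰).

A ≈ 7.48 m²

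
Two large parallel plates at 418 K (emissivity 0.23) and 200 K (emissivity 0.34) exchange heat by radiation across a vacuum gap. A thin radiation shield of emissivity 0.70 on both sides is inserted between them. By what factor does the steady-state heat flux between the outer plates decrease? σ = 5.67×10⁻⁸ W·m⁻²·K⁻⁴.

Without shield: q₀ = σΔ(T⁴)/(1/ε₁+1/ε₂−1) with denominator 6.289.
With shield the two gaps are in series; the resistances add: (1/ε₁+1/ε_s−1)+(1/ε_s+1/ε₂−1) = 4.776+3.370 = 8.146.
Heat-flux ratio q₀/q = 8.146/6.289.

factor ≈ 1.30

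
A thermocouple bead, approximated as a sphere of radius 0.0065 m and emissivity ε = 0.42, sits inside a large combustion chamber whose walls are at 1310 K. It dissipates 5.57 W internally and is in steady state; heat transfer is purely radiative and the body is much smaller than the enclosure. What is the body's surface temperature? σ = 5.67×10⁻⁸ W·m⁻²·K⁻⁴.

T ≈ 1360 K

For a small grey body in a large enclosure, net radiated power = εσA(T⁴ − T_w⁴).
Steady state: P = εσA(T⁴ − T_w⁴) with A = 4πr² = 5.309×10⁻⁴ m².
T⁴ = P/(εσA) + T_w⁴ = 5.57/(0.42·5.67×10⁻⁸·5.309×10⁻⁴) + (1310)⁴
    = 4.405×10¹¹ + 2.945×10¹² = 3.386×10¹² K⁴.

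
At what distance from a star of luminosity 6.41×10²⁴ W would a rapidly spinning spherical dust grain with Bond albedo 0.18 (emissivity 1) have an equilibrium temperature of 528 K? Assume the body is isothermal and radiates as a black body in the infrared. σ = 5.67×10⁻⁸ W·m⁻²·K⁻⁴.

For an isothermal black-emitting sphere, (1−a)S·πr² = σ·4πr²·T⁴ ⇒ S = 4σT⁴/(1−a).
S = 4·5.67×10⁻⁸·(528)⁴/0.820 = 21500 W/m².
Flux falls as S = L/(4πd²), so d = √(L/(4πS)) = √(6.41×10²⁴/(4π·21500)).

d ≈ 4.87×10⁹ m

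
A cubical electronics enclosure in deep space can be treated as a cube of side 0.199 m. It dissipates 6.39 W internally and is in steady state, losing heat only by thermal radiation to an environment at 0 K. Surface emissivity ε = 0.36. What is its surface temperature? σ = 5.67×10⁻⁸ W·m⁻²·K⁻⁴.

Steady state: internal power = radiated power, P = εσA T⁴.
Radiating area A = 6L² = 0.2376 m².
T⁴ = P/(εσA) = 6.39/(0.36·5.67×10⁻⁸·0.2376) = 1.318×10⁹ K⁴.
T = (1.318×10⁹)^(1/4).

T ≈ 191 K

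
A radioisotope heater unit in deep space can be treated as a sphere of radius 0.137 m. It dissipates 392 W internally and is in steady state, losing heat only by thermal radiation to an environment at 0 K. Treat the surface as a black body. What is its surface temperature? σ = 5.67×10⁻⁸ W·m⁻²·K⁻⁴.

Steady state: internal power = radiated power, P = εσA T⁴.
Radiating area A = 4πr² = 0.2359 m².
T⁴ = P/(εσA) = 392/(1.0·5.67×10⁻⁸·0.2359) = 2.931×10¹⁰ K⁴.
T = (2.931×10¹⁰)^(1/4).

T ≈ 414 K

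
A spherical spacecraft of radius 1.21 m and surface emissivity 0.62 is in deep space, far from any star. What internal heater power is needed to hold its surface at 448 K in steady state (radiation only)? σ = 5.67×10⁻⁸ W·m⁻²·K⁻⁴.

P = εσ·4πr²·T⁴.
4πr² = 18.40 m²; T⁴ = 4.028×10¹⁰ K⁴.
P = 0.62·5.67×10⁻⁸·18.40·4.028×10¹⁰.

P ≈ 26100 W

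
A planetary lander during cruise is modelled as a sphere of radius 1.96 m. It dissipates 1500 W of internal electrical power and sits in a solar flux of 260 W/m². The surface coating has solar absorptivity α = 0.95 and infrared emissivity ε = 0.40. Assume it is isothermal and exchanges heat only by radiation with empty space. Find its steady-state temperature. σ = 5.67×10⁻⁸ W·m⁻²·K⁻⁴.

At steady state, absorbed solar power + internal power = radiated power.
Absorbed: α·S·A_cross = 0.95·260·12.07 = 2981 W (cross-section πr²).
Total input = 2981 + 1500 = 4481 W.
Radiated: εσ·A_surf·T⁴ with A_surf = 4πr² = 48.27 m².
T⁴ = 4481/(0.40·5.67×10⁻⁸·48.27) = 4.093×10⁹ K⁴.

T ≈ 253 K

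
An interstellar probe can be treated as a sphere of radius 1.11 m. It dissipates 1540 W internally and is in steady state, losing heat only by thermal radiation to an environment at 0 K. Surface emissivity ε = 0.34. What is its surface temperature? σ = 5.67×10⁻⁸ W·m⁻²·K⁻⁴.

Steady state: internal power = radiated power, P = εσA T⁴.
Radiating area A = 4πr² = 15.48 m².
T⁴ = P/(εσA) = 1540/(0.34·5.67×10⁻⁸·15.48) = 5.159×10⁹ K⁴.
T = (5.159×10⁹)^(1/4).

T ≈ 268 K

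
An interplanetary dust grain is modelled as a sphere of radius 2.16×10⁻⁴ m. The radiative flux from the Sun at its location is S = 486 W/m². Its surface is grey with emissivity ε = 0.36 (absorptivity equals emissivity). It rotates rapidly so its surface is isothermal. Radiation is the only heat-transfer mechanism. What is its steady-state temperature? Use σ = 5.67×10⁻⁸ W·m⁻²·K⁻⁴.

T ≈ 215 K

At equilibrium, absorbed power = emitted power.
Absorbing cross-section = πr² = 1.466×10⁻⁷ m²; emitting surface = 4πr² = 5.863×10⁻⁷ m² (ratio 4).
εS·A_cross = εσ·A_surf·T⁴  ⇒  T⁴ = S/(4σ)   (ε cancels).
T⁴ = 486/(4·5.67×10⁻⁸) = 2.143×10⁹ K⁴.
T = (2.143×10⁹)^(1/4).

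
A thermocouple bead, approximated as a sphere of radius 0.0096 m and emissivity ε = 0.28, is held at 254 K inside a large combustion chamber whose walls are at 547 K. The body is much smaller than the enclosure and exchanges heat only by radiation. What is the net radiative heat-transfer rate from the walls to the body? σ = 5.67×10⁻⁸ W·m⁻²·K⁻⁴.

P_net ≈ 1.57 W

For a small grey body in a large enclosure: P_net = εσA(T_body⁴ − T_wall⁴).
A = 4πr² = 0.001158 m²; T_body⁴ − T_wall⁴ = 4.162×10⁹ − 8.953×10¹⁰ = -8.536×10¹⁰ K⁴.
|P_net| = 0.28·5.67×10⁻⁸·0.001158·8.536×10¹⁰.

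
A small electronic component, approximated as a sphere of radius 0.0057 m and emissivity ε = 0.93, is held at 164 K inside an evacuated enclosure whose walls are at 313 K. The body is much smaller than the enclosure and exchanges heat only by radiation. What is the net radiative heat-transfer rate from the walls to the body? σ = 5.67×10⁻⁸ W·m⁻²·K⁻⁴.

For a small grey body in a large enclosure: P_net = εσA(T_body⁴ − T_wall⁴).
A = 4πr² = 4.083×10⁻⁴ m²; T_body⁴ − T_wall⁴ = 7.234×10⁸ − 9.598×10⁹ = -8.875×10⁹ K⁴.
|P_net| = 0.93·5.67×10⁻⁸·4.083×10⁻⁴·8.875×10⁹.

P_net ≈ 0.191 W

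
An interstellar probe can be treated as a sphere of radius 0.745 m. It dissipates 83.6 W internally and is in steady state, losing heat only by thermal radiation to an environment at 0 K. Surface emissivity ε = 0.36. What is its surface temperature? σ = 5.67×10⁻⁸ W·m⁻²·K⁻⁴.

T ≈ 156 K

Steady state: internal power = radiated power, P = εσA T⁴.
Radiating area A = 4πr² = 6.975 m².
T⁴ = P/(εσA) = 83.6/(0.36·5.67×10⁻⁸·6.975) = 5.872×10⁸ K⁴.
T = (5.872×10⁸)^(1/4).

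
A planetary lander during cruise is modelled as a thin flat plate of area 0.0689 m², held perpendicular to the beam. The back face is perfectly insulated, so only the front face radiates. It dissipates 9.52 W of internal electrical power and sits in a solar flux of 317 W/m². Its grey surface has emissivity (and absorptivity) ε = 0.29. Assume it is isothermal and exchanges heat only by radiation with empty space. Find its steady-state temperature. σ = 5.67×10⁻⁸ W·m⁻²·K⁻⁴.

At steady state, absorbed solar power + internal power = radiated power.
Absorbed: α·S·A_cross = 0.29·317·0.06890 = 6.334 W (cross-section A).
Total input = 6.334 + 9.52 = 15.85 W.
Radiated: εσ·A_surf·T⁴ with A_surf = A = 0.06890 m².
T⁴ = 15.85/(0.29·5.67×10⁻⁸·0.06890) = 1.399×10¹⁰ K⁴.

T ≈ 344 K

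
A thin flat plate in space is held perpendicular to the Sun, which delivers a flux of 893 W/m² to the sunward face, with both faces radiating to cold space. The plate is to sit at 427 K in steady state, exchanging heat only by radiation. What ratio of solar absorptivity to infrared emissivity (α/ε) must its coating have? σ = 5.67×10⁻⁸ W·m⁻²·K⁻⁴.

α/ε ≈ 4.22

Balance: αS·A = εσ·2A·T⁴ ⇒ α/ε = 2σT⁴/S.
α/ε = 2·5.67×10⁻⁸·(427)⁴/893 = 2·5.67×10⁻⁸·3.324×10¹⁰/893.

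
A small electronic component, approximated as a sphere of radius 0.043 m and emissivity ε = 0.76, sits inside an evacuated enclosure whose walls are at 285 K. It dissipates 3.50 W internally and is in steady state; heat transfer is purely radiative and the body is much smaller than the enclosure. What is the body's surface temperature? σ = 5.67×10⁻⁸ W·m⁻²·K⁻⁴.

For a small grey body in a large enclosure, net radiated power = εσA(T⁴ − T_w⁴).
Steady state: P = εσA(T⁴ − T_w⁴) with A = 4πr² = 0.02324 m².
T⁴ = P/(εσA) + T_w⁴ = 3.50/(0.76·5.67×10⁻⁸·0.02324) + (285)⁴
    = 3.496×10⁹ + 6.598×10⁹ = 1.009×10¹⁰ K⁴.

T ≈ 317 K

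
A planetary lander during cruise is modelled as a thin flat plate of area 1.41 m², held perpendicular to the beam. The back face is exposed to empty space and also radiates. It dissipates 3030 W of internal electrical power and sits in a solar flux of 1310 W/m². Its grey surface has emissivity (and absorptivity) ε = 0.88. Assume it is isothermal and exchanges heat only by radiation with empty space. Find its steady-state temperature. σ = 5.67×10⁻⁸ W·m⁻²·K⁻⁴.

T ≈ 426 K

At steady state, absorbed solar power + internal power = radiated power.
Absorbed: α·S·A_cross = 0.88·1310·1.410 = 1625 W (cross-section A).
Total input = 1625 + 3030 = 4655 W.
Radiated: εσ·A_surf·T⁴ with A_surf = 2A = 2.820 m².
T⁴ = 4655/(0.88·5.67×10⁻⁸·2.820) = 3.309×10¹⁰ K⁴.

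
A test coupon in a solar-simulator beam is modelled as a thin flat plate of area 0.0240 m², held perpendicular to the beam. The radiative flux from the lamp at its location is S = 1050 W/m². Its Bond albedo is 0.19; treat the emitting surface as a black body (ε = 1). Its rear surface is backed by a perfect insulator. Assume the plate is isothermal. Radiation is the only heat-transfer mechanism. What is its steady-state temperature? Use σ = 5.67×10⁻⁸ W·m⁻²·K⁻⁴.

At equilibrium, absorbed power = emitted power.
Absorbing cross-section = A = 0.02400 m²; emitting surface = A = 0.02400 m² (ratio 1).
(1−a)S·A_cross = εσ·A_surf·T⁴  ⇒  T⁴ = (1−a)S/(1σ).
T⁴ = 0.810·1050/(1·5.67×10⁻⁸) = 1.500×10¹⁰ K⁴.
T = (1.500×10¹⁰)^(1/4).

T ≈ 350 K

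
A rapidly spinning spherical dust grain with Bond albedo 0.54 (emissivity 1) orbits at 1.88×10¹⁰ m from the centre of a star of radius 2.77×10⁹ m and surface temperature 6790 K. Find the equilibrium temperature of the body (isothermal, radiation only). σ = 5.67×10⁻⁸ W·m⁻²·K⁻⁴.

The star's surface emits σT_*⁴; at distance d the flux is S = σT_*⁴(R_*/d)².
S = 5.67×10⁻⁸·(6790)⁴·(2.77×10⁹/1.88×10¹⁰)² = 2.616×10⁶ W/m².
For an isothermal sphere T⁴ = (1−a)S/(4σ) = 5.307×10¹² K⁴.

T ≈ 1520 K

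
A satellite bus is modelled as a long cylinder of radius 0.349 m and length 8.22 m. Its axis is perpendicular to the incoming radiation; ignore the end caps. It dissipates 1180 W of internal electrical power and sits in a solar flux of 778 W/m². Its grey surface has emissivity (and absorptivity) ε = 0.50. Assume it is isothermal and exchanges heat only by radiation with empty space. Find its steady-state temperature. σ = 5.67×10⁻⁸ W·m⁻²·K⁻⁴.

At steady state, absorbed solar power + internal power = radiated power.
Absorbed: α·S·A_cross = 0.50·778·5.738 = 2232 W (cross-section 2rL).
Total input = 2232 + 1180 = 3412 W.
Radiated: εσ·A_surf·T⁴ with A_surf = 2πrL = 18.03 m².
T⁴ = 3412/(0.50·5.67×10⁻⁸·18.03) = 6.677×10⁹ K⁴.

T ≈ 286 K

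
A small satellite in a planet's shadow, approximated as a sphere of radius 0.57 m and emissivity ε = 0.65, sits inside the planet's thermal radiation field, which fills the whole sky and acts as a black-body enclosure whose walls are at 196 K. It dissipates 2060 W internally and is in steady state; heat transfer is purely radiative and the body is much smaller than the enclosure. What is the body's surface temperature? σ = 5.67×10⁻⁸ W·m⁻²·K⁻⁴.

T ≈ 351 K

For a small grey body in a large enclosure, net radiated power = εσA(T⁴ − T_w⁴).
Steady state: P = εσA(T⁴ − T_w⁴) with A = 4πr² = 4.083 m².
T⁴ = P/(εσA) + T_w⁴ = 2060/(0.65·5.67×10⁻⁸·4.083) + (196)⁴
    = 1.369×10¹⁰ + 1.476×10⁹ = 1.517×10¹⁰ K⁴.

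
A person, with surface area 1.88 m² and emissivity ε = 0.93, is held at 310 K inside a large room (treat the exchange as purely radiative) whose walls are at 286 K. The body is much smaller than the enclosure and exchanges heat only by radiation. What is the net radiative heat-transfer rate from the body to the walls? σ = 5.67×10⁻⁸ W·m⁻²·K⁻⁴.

P_net ≈ 252 W

For a small grey body in a large enclosure: P_net = εσA(T_body⁴ − T_wall⁴).
A = 1.88 m²; T_body⁴ − T_wall⁴ = 9.235×10⁹ − 6.691×10⁹ = 2.545×10⁹ K⁴.
|P_net| = 0.93·5.67×10⁻⁸·1.880·2.545×10⁹.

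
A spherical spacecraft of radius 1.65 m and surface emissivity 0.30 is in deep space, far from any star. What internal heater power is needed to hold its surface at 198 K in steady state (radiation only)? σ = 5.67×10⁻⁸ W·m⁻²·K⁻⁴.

P = εσ·4πr²·T⁴.
4πr² = 34.21 m²; T⁴ = 1.537×10⁹ K⁴.
P = 0.30·5.67×10⁻⁸·34.21·1.537×10⁹.

P ≈ 894 W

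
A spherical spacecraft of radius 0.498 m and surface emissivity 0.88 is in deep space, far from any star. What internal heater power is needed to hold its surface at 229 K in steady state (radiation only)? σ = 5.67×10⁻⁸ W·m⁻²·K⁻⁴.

P = εσ·4πr²·T⁴.
4πr² = 3.117 m²; T⁴ = 2.750×10⁹ K⁴.
P = 0.88·5.67×10⁻⁸·3.117·2.750×10⁹.

P ≈ 428 W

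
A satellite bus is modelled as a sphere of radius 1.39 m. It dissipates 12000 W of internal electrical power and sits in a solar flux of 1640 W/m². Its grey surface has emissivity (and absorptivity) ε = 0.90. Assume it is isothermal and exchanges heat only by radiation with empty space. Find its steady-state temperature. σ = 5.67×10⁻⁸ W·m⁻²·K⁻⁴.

At steady state, absorbed solar power + internal power = radiated power.
Absorbed: α·S·A_cross = 0.90·1640·6.070 = 8959 W (cross-section πr²).
Total input = 8959 + 12000 = 20960 W.
Radiated: εσ·A_surf·T⁴ with A_surf = 4πr² = 24.28 m².
T⁴ = 20960/(0.90·5.67×10⁻⁸·24.28) = 1.692×10¹⁰ K⁴.

T ≈ 361 K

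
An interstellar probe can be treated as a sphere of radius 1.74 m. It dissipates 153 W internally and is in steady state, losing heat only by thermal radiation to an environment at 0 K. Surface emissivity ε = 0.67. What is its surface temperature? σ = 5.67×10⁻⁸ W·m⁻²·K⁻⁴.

Steady state: internal power = radiated power, P = εσA T⁴.
Radiating area A = 4πr² = 38.05 m².
T⁴ = P/(εσA) = 153/(0.67·5.67×10⁻⁸·38.05) = 1.059×10⁸ K⁴.
T = (1.059×10⁸)^(1/4).

T ≈ 101 K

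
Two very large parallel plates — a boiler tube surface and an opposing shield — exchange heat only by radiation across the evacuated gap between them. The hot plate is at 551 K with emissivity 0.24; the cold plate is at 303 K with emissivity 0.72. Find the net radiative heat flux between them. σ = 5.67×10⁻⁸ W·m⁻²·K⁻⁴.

For two infinite grey parallel plates, q = σ(T₁⁴ − T₂⁴)/(1/ε₁ + 1/ε₂ − 1).
T₁⁴ − T₂⁴ = 9.217×10¹⁰ − 8.429×10⁹ = 8.374×10¹⁰ K⁴.
1/ε₁ + 1/ε₂ − 1 = 4.167 + 1.389 − 1 = 4.556.
q = 5.67×10⁻⁸ × 8.374×10¹⁰ / 4.556.

q ≈ 1040 W/m²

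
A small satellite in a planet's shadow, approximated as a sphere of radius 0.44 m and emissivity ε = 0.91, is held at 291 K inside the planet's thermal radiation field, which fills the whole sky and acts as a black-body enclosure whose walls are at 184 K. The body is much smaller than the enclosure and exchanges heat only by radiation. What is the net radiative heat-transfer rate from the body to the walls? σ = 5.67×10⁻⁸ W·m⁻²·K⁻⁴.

P_net ≈ 756 W

For a small grey body in a large enclosure: P_net = εσA(T_body⁴ − T_wall⁴).
A = 4πr² = 2.433 m²; T_body⁴ − T_wall⁴ = 7.171×10⁹ − 1.146×10⁹ = 6.025×10⁹ K⁴.
|P_net| = 0.91·5.67×10⁻⁸·2.433·6.025×10⁹.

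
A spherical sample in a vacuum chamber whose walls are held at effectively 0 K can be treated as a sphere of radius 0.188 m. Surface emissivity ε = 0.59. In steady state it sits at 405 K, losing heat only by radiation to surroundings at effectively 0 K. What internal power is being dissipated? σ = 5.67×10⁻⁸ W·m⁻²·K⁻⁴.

P ≈ 400 W

Steady state: P = εσA T⁴.
A = 4πr² = 0.4441 m²; T⁴ = (405)⁴ = 2.690×10¹⁰ K⁴.
P = 0.59 × 5.67×10⁻⁸ × 0.4441 × 2.690×10¹⁰.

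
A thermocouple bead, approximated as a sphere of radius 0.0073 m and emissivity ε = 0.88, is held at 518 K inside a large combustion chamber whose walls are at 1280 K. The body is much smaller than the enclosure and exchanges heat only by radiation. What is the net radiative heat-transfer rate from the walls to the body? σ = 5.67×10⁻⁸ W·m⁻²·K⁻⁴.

P_net ≈ 87.3 W

For a small grey body in a large enclosure: P_net = εσA(T_body⁴ − T_wall⁴).
A = 4πr² = 6.697×10⁻⁴ m²; T_body⁴ − T_wall⁴ = 7.200×10¹⁰ − 2.684×10¹² = -2.612×10¹² K⁴.
|P_net| = 0.88·5.67×10⁻⁸·6.697×10⁻⁴·2.612×10¹².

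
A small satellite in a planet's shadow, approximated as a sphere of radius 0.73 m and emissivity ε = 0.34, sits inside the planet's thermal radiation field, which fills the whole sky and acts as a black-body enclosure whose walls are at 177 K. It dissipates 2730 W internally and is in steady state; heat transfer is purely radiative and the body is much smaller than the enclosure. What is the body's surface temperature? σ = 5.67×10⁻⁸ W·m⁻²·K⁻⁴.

T ≈ 386 K

For a small grey body in a large enclosure, net radiated power = εσA(T⁴ − T_w⁴).
Steady state: P = εσA(T⁴ − T_w⁴) with A = 4πr² = 6.697 m².
T⁴ = P/(εσA) + T_w⁴ = 2730/(0.34·5.67×10⁻⁸·6.697) + (177)⁴
    = 2.115×10¹⁰ + 9.815×10⁸ = 2.213×10¹⁰ K⁴.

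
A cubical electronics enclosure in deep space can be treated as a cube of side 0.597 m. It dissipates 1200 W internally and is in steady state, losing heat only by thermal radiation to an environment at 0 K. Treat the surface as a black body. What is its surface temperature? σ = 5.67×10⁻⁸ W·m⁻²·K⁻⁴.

Steady state: internal power = radiated power, P = εσA T⁴.
Radiating area A = 6L² = 2.138 m².
T⁴ = P/(εσA) = 1200/(1.0·5.67×10⁻⁸·2.138) = 9.897×10⁹ K⁴.
T = (9.897×10⁹)^(1/4).

T ≈ 315 K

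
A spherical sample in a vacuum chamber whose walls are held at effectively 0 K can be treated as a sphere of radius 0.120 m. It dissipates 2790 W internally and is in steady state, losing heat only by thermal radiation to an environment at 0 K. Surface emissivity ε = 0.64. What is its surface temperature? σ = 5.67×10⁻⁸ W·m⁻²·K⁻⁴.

Steady state: internal power = radiated power, P = εσA T⁴.
Radiating area A = 4πr² = 0.1810 m².
T⁴ = P/(εσA) = 2790/(0.64·5.67×10⁻⁸·0.1810) = 4.249×10¹¹ K⁴.
T = (4.249×10¹¹)^(1/4).

T ≈ 807 K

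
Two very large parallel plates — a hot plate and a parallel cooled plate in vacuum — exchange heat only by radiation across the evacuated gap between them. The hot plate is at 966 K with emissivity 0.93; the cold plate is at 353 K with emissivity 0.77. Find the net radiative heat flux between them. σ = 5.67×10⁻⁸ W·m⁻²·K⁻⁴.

q ≈ 35300 W/m²

For two infinite grey parallel plates, q = σ(T₁⁴ − T₂⁴)/(1/ε₁ + 1/ε₂ − 1).
T₁⁴ − T₂⁴ = 8.708×10¹¹ − 1.553×10¹⁰ = 8.553×10¹¹ K⁴.
1/ε₁ + 1/ε₂ − 1 = 1.075 + 1.299 − 1 = 1.374.
q = 5.67×10⁻⁸ × 8.553×10¹¹ / 1.374.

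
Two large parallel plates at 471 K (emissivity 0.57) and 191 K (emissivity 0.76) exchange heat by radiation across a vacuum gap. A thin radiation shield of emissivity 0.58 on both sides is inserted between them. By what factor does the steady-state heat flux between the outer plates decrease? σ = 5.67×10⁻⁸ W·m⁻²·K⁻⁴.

factor ≈ 2.18

Without shield: q₀ = σΔ(T⁴)/(1/ε₁+1/ε₂−1) with denominator 2.070.
With shield the two gaps are in series; the resistances add: (1/ε₁+1/ε_s−1)+(1/ε_s+1/ε₂−1) = 2.479+2.040 = 4.518.
Heat-flux ratio q₀/q = 4.518/2.070.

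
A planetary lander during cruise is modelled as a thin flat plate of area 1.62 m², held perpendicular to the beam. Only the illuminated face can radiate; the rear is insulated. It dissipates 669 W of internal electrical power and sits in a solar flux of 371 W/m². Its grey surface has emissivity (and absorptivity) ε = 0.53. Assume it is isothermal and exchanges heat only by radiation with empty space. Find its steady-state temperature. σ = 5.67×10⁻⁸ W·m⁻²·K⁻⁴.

T ≈ 377 K

At steady state, absorbed solar power + internal power = radiated power.
Absorbed: α·S·A_cross = 0.53·371·1.620 = 318.5 W (cross-section A).
Total input = 318.5 + 669 = 987.5 W.
Radiated: εσ·A_surf·T⁴ with A_surf = A = 1.620 m².
T⁴ = 987.5/(0.53·5.67×10⁻⁸·1.620) = 2.029×10¹⁰ K⁴.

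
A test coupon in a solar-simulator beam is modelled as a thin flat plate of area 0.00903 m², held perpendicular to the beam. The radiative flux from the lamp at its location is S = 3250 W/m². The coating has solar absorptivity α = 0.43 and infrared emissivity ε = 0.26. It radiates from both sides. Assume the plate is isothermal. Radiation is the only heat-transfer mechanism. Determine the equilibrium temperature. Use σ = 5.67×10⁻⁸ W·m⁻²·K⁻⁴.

At equilibrium, absorbed power = emitted power.
Absorbing cross-section = A = 0.009030 m²; emitting surface = 2A = 0.01806 m² (ratio 2).
αS·A_cross = εσ·A_surf·T⁴  ⇒  T⁴ = αS/(ε·2σ).
T⁴ = 0.430·3250/(0.26·2·5.67×10⁻⁸) = 4.740×10¹⁰ K⁴.
T = (4.740×10¹⁰)^(1/4).

T ≈ 467 K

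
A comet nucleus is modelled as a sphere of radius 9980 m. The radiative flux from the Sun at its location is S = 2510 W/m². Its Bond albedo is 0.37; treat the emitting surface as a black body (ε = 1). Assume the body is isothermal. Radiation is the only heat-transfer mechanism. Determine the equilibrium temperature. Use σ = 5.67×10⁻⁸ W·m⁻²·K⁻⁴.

At equilibrium, absorbed power = emitted power.
Absorbing cross-section = πr² = 3.129×10⁸ m²; emitting surface = 4πr² = 1.252×10⁹ m² (ratio 4).
(1−a)S·A_cross = εσ·A_surf·T⁴  ⇒  T⁴ = (1−a)S/(4σ).
T⁴ = 0.630·2510/(4·5.67×10⁻⁸) = 6.972×10⁹ K⁴.
T = (6.972×10⁹)^(1/4).

T ≈ 289 K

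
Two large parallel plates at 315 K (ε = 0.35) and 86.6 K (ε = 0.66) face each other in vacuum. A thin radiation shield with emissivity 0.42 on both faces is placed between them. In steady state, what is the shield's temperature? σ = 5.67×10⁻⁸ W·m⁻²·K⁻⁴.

In steady state the net flux on the hot side equals that on the cold side.
σ(T₁⁴−T_s⁴)/D₁ = σ(T_s⁴−T₂⁴)/D₂, with D₁ = 1/ε₁+1/ε_s−1 = 4.238, D₂ = 1/ε_s+1/ε₂−1 = 2.896.
Solve for T_s⁴: T_s⁴ = (D₂·T₁⁴ + D₁·T₂⁴)/(D₁+D₂) = 4.030×10⁹ K⁴.

T_s ≈ 252 K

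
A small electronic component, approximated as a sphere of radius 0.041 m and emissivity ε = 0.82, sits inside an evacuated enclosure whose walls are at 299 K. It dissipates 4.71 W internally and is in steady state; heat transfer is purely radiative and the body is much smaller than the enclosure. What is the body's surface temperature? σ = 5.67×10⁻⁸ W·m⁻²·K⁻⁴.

T ≈ 336 K

For a small grey body in a large enclosure, net radiated power = εσA(T⁴ − T_w⁴).
Steady state: P = εσA(T⁴ − T_w⁴) with A = 4πr² = 0.02112 m².
T⁴ = P/(εσA) + T_w⁴ = 4.71/(0.82·5.67×10⁻⁸·0.02112) + (299)⁴
    = 4.796×10⁹ + 7.993×10⁹ = 1.279×10¹⁰ K⁴.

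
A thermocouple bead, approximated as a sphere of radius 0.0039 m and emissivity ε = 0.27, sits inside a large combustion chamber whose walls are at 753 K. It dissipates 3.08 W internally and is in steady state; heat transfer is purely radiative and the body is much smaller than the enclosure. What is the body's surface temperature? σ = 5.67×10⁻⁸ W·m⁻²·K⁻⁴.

For a small grey body in a large enclosure, net radiated power = εσA(T⁴ − T_w⁴).
Steady state: P = εσA(T⁴ − T_w⁴) with A = 4πr² = 1.911×10⁻⁴ m².
T⁴ = P/(εσA) + T_w⁴ = 3.08/(0.27·5.67×10⁻⁸·1.911×10⁻⁴) + (753)⁴
    = 1.053×10¹² + 3.215×10¹¹ = 1.374×10¹² K⁴.

T ≈ 1080 K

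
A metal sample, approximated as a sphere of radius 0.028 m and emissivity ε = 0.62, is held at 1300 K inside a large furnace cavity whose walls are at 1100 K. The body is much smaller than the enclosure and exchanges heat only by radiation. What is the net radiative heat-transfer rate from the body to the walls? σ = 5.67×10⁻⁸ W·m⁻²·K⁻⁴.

For a small grey body in a large enclosure: P_net = εσA(T_body⁴ − T_wall⁴).
A = 4πr² = 0.009852 m²; T_body⁴ − T_wall⁴ = 2.856×10¹² − 1.464×10¹² = 1.392×10¹² K⁴.
|P_net| = 0.62·5.67×10⁻⁸·0.009852·1.392×10¹².

P_net ≈ 482 W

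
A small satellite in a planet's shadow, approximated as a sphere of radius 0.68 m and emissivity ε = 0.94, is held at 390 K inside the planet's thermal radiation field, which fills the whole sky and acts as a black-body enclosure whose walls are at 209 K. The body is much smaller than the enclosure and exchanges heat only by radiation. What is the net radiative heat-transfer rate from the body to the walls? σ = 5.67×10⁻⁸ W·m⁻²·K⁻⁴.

For a small grey body in a large enclosure: P_net = εσA(T_body⁴ − T_wall⁴).
A = 4πr² = 5.811 m²; T_body⁴ − T_wall⁴ = 2.313×10¹⁰ − 1.908×10⁹ = 2.123×10¹⁰ K⁴.
|P_net| = 0.94·5.67×10⁻⁸·5.811·2.123×10¹⁰.

P_net ≈ 6570 W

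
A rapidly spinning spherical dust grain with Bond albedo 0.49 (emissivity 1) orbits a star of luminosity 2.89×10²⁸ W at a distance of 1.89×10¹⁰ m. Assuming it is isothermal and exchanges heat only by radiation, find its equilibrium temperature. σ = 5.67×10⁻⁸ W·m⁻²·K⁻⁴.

First find the stellar flux at distance d: S = L/(4πd²) = 2.89×10²⁸/(4π·(1.89×10¹⁰)²) = 6.438×10⁶ W/m².
For an isothermal sphere, absorbed (1−a)S·πr² = emitted σ·4πr²·T⁴, so T⁴ = (1−a)S/(4σ).
T⁴ = 0.510·6.438×10⁶/(4·5.67×10⁻⁸) = 1.448×10¹³ K⁴.

T ≈ 1950 K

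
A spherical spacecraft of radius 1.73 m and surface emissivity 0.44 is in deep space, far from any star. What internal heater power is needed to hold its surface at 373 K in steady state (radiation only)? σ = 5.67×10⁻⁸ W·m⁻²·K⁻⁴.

P = εσ·4πr²·T⁴.
4πr² = 37.61 m²; T⁴ = 1.936×10¹⁰ K⁴.
P = 0.44·5.67×10⁻⁸·37.61·1.936×10¹⁰.

P ≈ 18200 W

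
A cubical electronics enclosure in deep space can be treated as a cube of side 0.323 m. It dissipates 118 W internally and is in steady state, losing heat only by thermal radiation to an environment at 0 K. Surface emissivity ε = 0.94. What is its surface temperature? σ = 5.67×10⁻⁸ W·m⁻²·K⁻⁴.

Steady state: internal power = radiated power, P = εσA T⁴.
Radiating area A = 6L² = 0.6260 m².
T⁴ = P/(εσA) = 118/(0.94·5.67×10⁻⁸·0.6260) = 3.537×10⁹ K⁴.
T = (3.537×10⁹)^(1/4).

T ≈ 244 K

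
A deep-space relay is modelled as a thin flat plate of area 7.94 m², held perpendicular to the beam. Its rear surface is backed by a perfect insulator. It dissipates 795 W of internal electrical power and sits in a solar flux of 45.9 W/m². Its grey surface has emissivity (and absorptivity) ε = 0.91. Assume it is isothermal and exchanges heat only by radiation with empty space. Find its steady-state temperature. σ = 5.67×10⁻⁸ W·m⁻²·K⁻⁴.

At steady state, absorbed solar power + internal power = radiated power.
Absorbed: α·S·A_cross = 0.91·45.9·7.940 = 331.6 W (cross-section A).
Total input = 331.6 + 795 = 1127 W.
Radiated: εσ·A_surf·T⁴ with A_surf = A = 7.940 m².
T⁴ = 1127/(0.91·5.67×10⁻⁸·7.940) = 2.750×10⁹ K⁴.

T ≈ 229 K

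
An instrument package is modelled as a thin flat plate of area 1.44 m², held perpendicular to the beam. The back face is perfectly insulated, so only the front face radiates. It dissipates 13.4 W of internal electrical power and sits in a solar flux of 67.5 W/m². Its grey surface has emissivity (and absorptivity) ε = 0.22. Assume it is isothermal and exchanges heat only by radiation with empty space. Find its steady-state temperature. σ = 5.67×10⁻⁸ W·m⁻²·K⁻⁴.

T ≈ 210 K

At steady state, absorbed solar power + internal power = radiated power.
Absorbed: α·S·A_cross = 0.22·67.5·1.440 = 21.38 W (cross-section A).
Total input = 21.38 + 13.4 = 34.78 W.
Radiated: εσ·A_surf·T⁴ with A_surf = A = 1.440 m².
T⁴ = 34.78/(0.22·5.67×10⁻⁸·1.440) = 1.936×10⁹ K⁴.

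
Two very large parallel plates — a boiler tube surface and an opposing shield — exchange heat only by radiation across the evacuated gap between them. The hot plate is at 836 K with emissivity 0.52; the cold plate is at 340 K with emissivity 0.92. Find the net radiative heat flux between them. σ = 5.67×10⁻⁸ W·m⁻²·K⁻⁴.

For two infinite grey parallel plates, q = σ(T₁⁴ − T₂⁴)/(1/ε₁ + 1/ε₂ − 1).
T₁⁴ − T₂⁴ = 4.885×10¹¹ − 1.336×10¹⁰ = 4.751×10¹¹ K⁴.
1/ε₁ + 1/ε₂ − 1 = 1.923 + 1.087 − 1 = 2.010.
q = 5.67×10⁻⁸ × 4.751×10¹¹ / 2.010.

q ≈ 13400 W/m²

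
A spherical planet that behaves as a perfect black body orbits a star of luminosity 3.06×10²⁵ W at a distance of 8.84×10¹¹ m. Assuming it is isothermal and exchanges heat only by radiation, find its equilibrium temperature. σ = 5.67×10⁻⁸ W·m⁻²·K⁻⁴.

T ≈ 60.9 K

First find the stellar flux at distance d: S = L/(4πd²) = 3.06×10²⁵/(4π·(8.84×10¹¹)²) = 3.116 W/m².
For an isothermal sphere, absorbed (1−a)S·πr² = emitted σ·4πr²·T⁴, so T⁴ = (1−a)S/(4σ).
T⁴ = 1.00·3.116/(4·5.67×10⁻⁸) = 1.374×10⁷ K⁴.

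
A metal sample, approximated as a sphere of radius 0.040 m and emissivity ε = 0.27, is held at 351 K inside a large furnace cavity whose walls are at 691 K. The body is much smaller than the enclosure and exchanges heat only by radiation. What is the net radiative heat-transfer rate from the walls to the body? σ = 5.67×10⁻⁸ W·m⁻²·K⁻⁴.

For a small grey body in a large enclosure: P_net = εσA(T_body⁴ − T_wall⁴).
A = 4πr² = 0.02011 m²; T_body⁴ − T_wall⁴ = 1.518×10¹⁰ − 2.280×10¹¹ = -2.128×10¹¹ K⁴.
|P_net| = 0.27·5.67×10⁻⁸·0.02011·2.128×10¹¹.

P_net ≈ 65.5 W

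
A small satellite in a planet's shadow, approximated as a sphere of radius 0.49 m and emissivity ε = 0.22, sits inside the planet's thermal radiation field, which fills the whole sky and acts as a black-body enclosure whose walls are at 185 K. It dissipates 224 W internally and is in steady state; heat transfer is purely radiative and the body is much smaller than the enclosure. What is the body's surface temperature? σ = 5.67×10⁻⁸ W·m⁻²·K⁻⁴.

T ≈ 291 K

For a small grey body in a large enclosure, net radiated power = εσA(T⁴ − T_w⁴).
Steady state: P = εσA(T⁴ − T_w⁴) with A = 4πr² = 3.017 m².
T⁴ = P/(εσA) + T_w⁴ = 224/(0.22·5.67×10⁻⁸·3.017) + (185)⁴
    = 5.952×10⁹ + 1.171×10⁹ = 7.123×10⁹ K⁴.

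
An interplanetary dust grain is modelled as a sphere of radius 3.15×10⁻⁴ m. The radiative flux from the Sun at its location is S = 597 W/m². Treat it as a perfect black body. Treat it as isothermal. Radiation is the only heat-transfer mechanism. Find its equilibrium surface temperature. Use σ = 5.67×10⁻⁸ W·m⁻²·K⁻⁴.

T ≈ 227 K

At equilibrium, absorbed power = emitted power.
Absorbing cross-section = πr² = 3.117×10⁻⁷ m²; emitting surface = 4πr² = 1.247×10⁻⁶ m² (ratio 4).
S·A_cross = εσ·A_surf·T⁴  ⇒  T⁴ = S/(4σ).
T⁴ = 1.00·597/(4·5.67×10⁻⁸) = 2.632×10⁹ K⁴.
T = (2.632×10⁹)^(1/4).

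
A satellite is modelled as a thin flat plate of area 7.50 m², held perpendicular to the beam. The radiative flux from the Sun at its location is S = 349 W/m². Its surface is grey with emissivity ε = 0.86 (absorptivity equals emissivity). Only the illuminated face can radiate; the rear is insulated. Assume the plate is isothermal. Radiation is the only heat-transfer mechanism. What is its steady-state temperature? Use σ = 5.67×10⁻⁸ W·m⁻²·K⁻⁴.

At equilibrium, absorbed power = emitted power.
Absorbing cross-section = A = 7.500 m²; emitting surface = A = 7.500 m² (ratio 1).
εS·A_cross = εσ·A_surf·T⁴  ⇒  T⁴ = S/(1σ)   (ε cancels).
T⁴ = 349/(1·5.67×10⁻⁸) = 6.155×10⁹ K⁴.
T = (6.155×10⁹)^(1/4).

T ≈ 280 K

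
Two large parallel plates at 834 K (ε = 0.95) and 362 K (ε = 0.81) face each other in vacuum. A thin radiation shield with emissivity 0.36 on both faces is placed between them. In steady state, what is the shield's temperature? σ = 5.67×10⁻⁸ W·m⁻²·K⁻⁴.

In steady state the net flux on the hot side equals that on the cold side.
σ(T₁⁴−T_s⁴)/D₁ = σ(T_s⁴−T₂⁴)/D₂, with D₁ = 1/ε₁+1/ε_s−1 = 2.830, D₂ = 1/ε_s+1/ε₂−1 = 3.012.
Solve for T_s⁴: T_s⁴ = (D₂·T₁⁴ + D₁·T₂⁴)/(D₁+D₂) = 2.578×10¹¹ K⁴.

T_s ≈ 713 K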